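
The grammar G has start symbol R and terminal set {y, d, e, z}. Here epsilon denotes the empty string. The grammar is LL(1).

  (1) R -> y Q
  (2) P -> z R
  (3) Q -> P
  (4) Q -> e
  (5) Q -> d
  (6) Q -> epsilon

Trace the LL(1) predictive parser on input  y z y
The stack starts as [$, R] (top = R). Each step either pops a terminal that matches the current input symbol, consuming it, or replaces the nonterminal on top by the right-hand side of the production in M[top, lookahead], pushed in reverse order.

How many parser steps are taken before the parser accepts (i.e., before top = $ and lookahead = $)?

8

     Stack  Input    Action
  1  $ R    y z y $  expand R -> y Q
  2  $ Q y  y z y $  match y
  3  $ Q    z y $    expand Q -> P
  4  $ P    z y $    expand P -> z R
  5  $ R z  z y $    match z
  6  $ R    y $      expand R -> y Q
  7  $ Q y  y $      match y
  8  $ Q    $        expand Q -> epsilon
Accept reached after 8 steps.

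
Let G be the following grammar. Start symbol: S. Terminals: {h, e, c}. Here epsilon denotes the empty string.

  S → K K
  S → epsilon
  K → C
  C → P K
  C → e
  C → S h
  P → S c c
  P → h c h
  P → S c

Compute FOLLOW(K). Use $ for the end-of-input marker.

FIRST(S) = {epsilon, c, e, h}  (via K K)
FIRST(P) = {c, e, h}  (via S c c, S c)
FIRST(C) = {c, e, h}  (via P K, S h)
FIRST(K) = {c, e, h}  (via C)
FOLLOW(S) includes $ since S is the start symbol.
FOLLOW(S): in C→S h, S is followed by h with FIRST {h}; in P→S c c, S is followed by c c with FIRST {c}; in P→S c, S is followed by c with FIRST {c}. Thus FOLLOW(S) = {$, c, h}.
FOLLOW(P): in C→P K, P is followed by K with FIRST {c, e, h}. Thus FOLLOW(P) = {c, e, h}.
FOLLOW(K): in S→K K (occurrence 1), K is followed by K with FIRST {c, e, h}; in S→K K (occurrence 2), the suffix after K is empty, so FOLLOW(K) ⊇ FOLLOW(S) = {$, c, h}; in C→P K, the suffix after K is empty, so FOLLOW(K) ⊇ FOLLOW(C) = {$, c, e, h}. Thus FOLLOW(K) = {$, c, e, h}.
FOLLOW(C): in K→C, the suffix after C is empty, so FOLLOW(C) ⊇ FOLLOW(K) = {$, c, e, h}. Thus FOLLOW(C) = {$, c, e, h}.

{$, c, e, h}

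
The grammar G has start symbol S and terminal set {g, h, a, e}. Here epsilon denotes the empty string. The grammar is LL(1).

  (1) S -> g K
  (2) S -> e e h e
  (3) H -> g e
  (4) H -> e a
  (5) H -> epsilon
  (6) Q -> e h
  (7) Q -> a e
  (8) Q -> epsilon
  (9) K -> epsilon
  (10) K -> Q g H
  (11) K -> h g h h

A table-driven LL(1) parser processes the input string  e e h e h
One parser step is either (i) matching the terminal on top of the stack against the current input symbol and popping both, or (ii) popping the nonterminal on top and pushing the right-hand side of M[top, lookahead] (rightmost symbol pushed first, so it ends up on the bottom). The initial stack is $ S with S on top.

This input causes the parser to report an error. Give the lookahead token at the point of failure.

     Stack      Input        Action
  1  $ S        e e h e h $  expand S -> e e h e
  2  $ e h e e  e e h e h $  match e
  3  $ e h e    e h e h $    match e
  4  $ e h      h e h $      match h
  5  $ e        e h $        match e
  6  $          h $          error: stack empty but input remains

h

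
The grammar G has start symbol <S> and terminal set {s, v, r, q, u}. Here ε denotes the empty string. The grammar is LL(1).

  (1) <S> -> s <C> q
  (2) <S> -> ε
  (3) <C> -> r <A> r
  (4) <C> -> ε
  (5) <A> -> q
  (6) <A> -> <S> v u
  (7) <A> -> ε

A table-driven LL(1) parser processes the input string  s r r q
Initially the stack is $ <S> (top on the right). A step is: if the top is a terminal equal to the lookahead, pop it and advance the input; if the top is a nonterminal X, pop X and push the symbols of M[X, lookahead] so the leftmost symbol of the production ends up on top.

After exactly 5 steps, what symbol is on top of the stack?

     Stack        Input      Action
  1  $ <S>        s r r q $  expand <S> -> s <C> q
  2  $ q <C> s    s r r q $  match s
  3  $ q <C>      r r q $    expand <C> -> r <A> r
  4  $ q r <A> r  r r q $    match r
  5  $ q r <A>    r q $      expand <A> -> ε
Stack after step 5: $ q r (top = r).

r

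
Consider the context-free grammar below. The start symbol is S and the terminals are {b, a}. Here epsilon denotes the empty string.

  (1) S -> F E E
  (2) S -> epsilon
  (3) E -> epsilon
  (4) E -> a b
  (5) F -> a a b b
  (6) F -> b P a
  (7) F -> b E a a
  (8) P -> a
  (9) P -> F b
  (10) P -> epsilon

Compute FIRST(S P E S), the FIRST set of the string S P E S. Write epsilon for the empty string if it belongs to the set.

FIRST(E): from E->epsilon we get {epsilon}; from E->a b we get {a}. So FIRST(E) = {epsilon, a}.
FIRST(F): from F->a a b b we get {a}; from F->b P a we get {b}; from F->b E a a we get {b}. So FIRST(F) = {a, b}.
FIRST(S): from S->F E E we get {a, b}; from S->epsilon we get {epsilon}. So FIRST(S) = {epsilon, a, b}.
FIRST(P): from P->a we get {a}; from P->F b we get {a, b}; from P->epsilon we get {epsilon}. So FIRST(P) = {epsilon, a, b}.
FIRST(S P E S): take FIRST of each symbol in turn, carrying on past any symbol whose FIRST contains epsilon; result {epsilon, a, b}.

{epsilon, a, b}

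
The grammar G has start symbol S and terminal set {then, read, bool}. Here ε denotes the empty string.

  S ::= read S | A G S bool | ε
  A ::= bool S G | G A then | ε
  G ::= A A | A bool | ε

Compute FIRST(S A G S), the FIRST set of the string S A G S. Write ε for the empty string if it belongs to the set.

{ε, bool, read, then}

FIRST(S) = {ε, bool, read, then}  (via A G S bool)
FIRST(A) = {ε, bool, then}  (via G A then)
FIRST(G) = {ε, bool, then}  (via A A, A bool)
FIRST(S A G S): take FIRST of each symbol in turn, carrying on past any symbol whose FIRST contains ε; result {ε, bool, read, then}.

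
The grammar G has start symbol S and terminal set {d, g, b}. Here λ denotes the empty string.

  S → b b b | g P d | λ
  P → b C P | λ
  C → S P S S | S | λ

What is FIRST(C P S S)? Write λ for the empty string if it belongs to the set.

FIRST(S): from S→b b b we get {b}; from S→g P d we get {g}; from S→λ we get {λ}. So FIRST(S) = {λ, b, g}.
FIRST(P): from P→b C P we get {b}; from P→λ we get {λ}. So FIRST(P) = {λ, b}.
FIRST(C): from C→S P S S we get {λ, b, g}; from C→S we get {λ, b, g}; from C→λ we get {λ}. So FIRST(C) = {λ, b, g}.
FIRST(C P S S): take FIRST of each symbol in turn, carrying on past any symbol whose FIRST contains λ; result {λ, b, g}.

{λ, b, g}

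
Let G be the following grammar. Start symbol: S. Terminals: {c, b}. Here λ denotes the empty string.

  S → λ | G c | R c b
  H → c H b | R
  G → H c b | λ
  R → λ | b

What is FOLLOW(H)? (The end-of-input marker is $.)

FIRST(R): from R→λ we get {λ}; from R→b we get {b}. So FIRST(R) = {λ, b}.
FIRST(H): from H→c H b we get {c}; from H→R we get {λ, b}. So FIRST(H) = {λ, b, c}.
FIRST(G): from G→H c b we get {b, c}; from G→λ we get {λ}. So FIRST(G) = {λ, b, c}.
FIRST(S): from S→λ we get {λ}; from S→G c we get {b, c}; from S→R c b we get {b, c}. So FIRST(S) = {λ, b, c}.
FOLLOW(S) includes $ since S is the start symbol.
FOLLOW(S): S appears on no right-hand side. Thus FOLLOW(S) = {$}.
FOLLOW(H): in H→c H b, H is followed by b with FIRST {b}; in G→H c b, H is followed by c b with FIRST {c}. Thus FOLLOW(H) = {b, c}.
FOLLOW(G): in S→G c, G is followed by c with FIRST {c}. Thus FOLLOW(G) = {c}.
FOLLOW(R): in S→R c b, R is followed by c b with FIRST {c}; in H→R, the suffix after R is empty, so FOLLOW(R) ⊇ FOLLOW(H) = {b, c}. Thus FOLLOW(R) = {b, c}.

{b, c}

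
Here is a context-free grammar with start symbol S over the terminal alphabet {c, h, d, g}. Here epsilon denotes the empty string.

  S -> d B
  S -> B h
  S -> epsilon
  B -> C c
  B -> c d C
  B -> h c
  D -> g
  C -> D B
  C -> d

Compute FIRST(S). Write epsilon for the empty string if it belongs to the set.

{epsilon, c, d, g, h}

FIRST(D): from D->g we get {g}. So FIRST(D) = {g}.
FIRST(C): from C->D B we get {g}; from C->d we get {d}. So FIRST(C) = {d, g}.
FIRST(B): from B->C c we get {d, g}; from B->c d C we get {c}; from B->h c we get {h}. So FIRST(B) = {c, d, g, h}.
FIRST(S): from S->d B we get {d}; from S->B h we get {c, d, g, h}; from S->epsilon we get {epsilon}. So FIRST(S) = {epsilon, c, d, g, h}.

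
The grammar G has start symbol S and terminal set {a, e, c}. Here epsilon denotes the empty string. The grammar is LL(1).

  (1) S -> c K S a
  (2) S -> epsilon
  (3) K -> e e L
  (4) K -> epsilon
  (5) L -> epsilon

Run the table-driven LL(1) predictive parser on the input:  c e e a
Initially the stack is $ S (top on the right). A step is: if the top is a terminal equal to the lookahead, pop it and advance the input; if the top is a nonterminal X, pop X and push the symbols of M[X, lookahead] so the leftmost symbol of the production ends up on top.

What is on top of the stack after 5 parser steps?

L

step 1: stack=$ S  input=c e e a $  — expand S -> c K S a
step 2: stack=$ a S K c  input=c e e a $  — match c
step 3: stack=$ a S K  input=e e a $  — expand K -> e e L
step 4: stack=$ a S L e e  input=e e a $  — match e
step 5: stack=$ a S L e  input=e a $  — match e
Stack after step 5: $ a S L (top = L).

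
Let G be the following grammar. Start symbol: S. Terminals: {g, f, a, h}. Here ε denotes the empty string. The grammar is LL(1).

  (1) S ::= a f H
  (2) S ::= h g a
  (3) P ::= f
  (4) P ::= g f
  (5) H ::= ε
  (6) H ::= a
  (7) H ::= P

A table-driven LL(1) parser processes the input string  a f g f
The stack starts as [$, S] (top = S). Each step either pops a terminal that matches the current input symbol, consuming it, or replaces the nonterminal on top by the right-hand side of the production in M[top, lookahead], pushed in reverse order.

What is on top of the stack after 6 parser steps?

step 1: stack=$ S  input=a f g f $  — expand S ::= a f H
step 2: stack=$ H f a  input=a f g f $  — match a
step 3: stack=$ H f  input=f g f $  — match f
step 4: stack=$ H  input=g f $  — expand H ::= P
step 5: stack=$ P  input=g f $  — expand P ::= g f
step 6: stack=$ f g  input=g f $  — match g
Stack after step 6: $ f (top = f).

f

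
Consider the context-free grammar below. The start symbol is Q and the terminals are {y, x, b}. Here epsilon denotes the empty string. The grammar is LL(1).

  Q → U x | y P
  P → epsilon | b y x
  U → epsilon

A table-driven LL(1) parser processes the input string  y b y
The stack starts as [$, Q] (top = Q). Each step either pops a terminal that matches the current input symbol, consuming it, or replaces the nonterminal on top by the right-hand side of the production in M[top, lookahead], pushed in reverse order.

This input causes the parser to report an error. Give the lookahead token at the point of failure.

$

step 1: stack=$ Q  input=y b y $  — expand Q → y P
step 2: stack=$ P y  input=y b y $  — match y
step 3: stack=$ P  input=b y $  — expand P → b y x
step 4: stack=$ x y b  input=b y $  — match b
step 5: stack=$ x y  input=y $  — match y
step 6: stack=$ x  input=$  — error: top is terminal x but lookahead is $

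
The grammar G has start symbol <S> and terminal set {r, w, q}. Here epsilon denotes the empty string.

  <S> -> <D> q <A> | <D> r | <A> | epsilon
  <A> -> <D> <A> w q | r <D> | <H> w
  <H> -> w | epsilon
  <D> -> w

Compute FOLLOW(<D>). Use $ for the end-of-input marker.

FIRST(<H>): from <H>->w we get {w}; from <H>->epsilon we get {epsilon}. So FIRST(<H>) = {epsilon, w}.
FIRST(<D>): from <D>->w we get {w}. So FIRST(<D>) = {w}.
FIRST(<A>): from <A>-><D> <A> w q we get {w}; from <A>->r <D> we get {r}; from <A>-><H> w we get {w}. So FIRST(<A>) = {r, w}.
FIRST(<S>): from <S>-><D> q <A> we get {w}; from <S>-><D> r we get {w}; from <S>-><A> we get {r, w}; from <S>->epsilon we get {epsilon}. So FIRST(<S>) = {epsilon, r, w}.
FOLLOW(<S>) includes $ since <S> is the start symbol.
FOLLOW(<S>): <S> appears on no right-hand side. Thus FOLLOW(<S>) = {$}.
FOLLOW(<A>): in <S>-><D> q <A>, the suffix after <A> is empty, so FOLLOW(<A>) ⊇ FOLLOW(<S>) = {$}; in <S>-><A>, the suffix after <A> is empty, so FOLLOW(<A>) ⊇ FOLLOW(<S>) = {$}; in <A>-><D> <A> w q, <A> is followed by w q with FIRST {w}. Thus FOLLOW(<A>) = {$, w}.
FOLLOW(<H>): in <A>-><H> w, <H> is followed by w with FIRST {w}. Thus FOLLOW(<H>) = {w}.
FOLLOW(<D>): in <S>-><D> q <A>, <D> is followed by q <A> with FIRST {q}; in <S>-><D> r, <D> is followed by r with FIRST {r}; in <A>-><D> <A> w q, <D> is followed by <A> w q with FIRST {r, w}; in <A>->r <D>, the suffix after <D> is empty, so FOLLOW(<D>) ⊇ FOLLOW(<A>) = {$, w}. Thus FOLLOW(<D>) = {$, q, r, w}.

{$, q, r, w}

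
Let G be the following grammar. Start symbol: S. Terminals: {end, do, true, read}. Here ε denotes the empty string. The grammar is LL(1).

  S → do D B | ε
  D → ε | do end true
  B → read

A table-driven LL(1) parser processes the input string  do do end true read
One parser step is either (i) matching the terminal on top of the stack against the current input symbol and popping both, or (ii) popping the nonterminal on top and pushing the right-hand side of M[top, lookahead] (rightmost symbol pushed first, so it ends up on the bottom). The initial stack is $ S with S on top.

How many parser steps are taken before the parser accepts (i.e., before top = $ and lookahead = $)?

8

     Stack            Input                  Action
  1  $ S              do do end true read $  expand S → do D B
  2  $ B D do         do do end true read $  match do
  3  $ B D            do end true read $     expand D → do end true
  4  $ B true end do  do end true read $     match do
  5  $ B true end     end true read $        match end
  6  $ B true         true read $            match true
  7  $ B              read $                 expand B → read
  8  $ read           read $                 match read
Accept reached after 8 steps.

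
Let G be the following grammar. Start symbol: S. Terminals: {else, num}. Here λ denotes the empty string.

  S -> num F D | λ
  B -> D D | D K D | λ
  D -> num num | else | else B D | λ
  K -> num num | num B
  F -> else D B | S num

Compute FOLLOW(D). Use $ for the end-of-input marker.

{$, else, num}

FIRST(S) = {λ, num}
FIRST(D) = {λ, else, num}
FIRST(K) = {num}
FIRST(B) = {λ, else, num}  (via D D, D K D)
FIRST(F) = {else, num}  (via S num)
FOLLOW(S) includes $ since S is the start symbol.
FOLLOW(S): in F->S num, S is followed by num with FIRST {num}. Thus FOLLOW(S) = {$, num}.
FOLLOW(F): in S->num F D, F is followed by D with FIRST {λ, else, num}; in S->num F D, the suffix after F is nullable, so FOLLOW(F) ⊇ FOLLOW(S) = {$, num}. Thus FOLLOW(F) = {$, else, num}.
FOLLOW(B): in D->else B D, B is followed by D with FIRST {λ, else, num}; in D->else B D, the suffix after B is nullable, so FOLLOW(B) ⊇ FOLLOW(D) = {$, else, num}; in K->num B, the suffix after B is empty, so FOLLOW(B) ⊇ FOLLOW(K) = {$, else, num}; in F->else D B, the suffix after B is empty, so FOLLOW(B) ⊇ FOLLOW(F) = {$, else, num}. Thus FOLLOW(B) = {$, else, num}.
FOLLOW(D): in S->num F D, the suffix after D is empty, so FOLLOW(D) ⊇ FOLLOW(S) = {$, num}; in B->D D (occurrence 1), D is followed by D with FIRST {λ, else, num}; in B->D D (occurrence 1), the suffix after D is nullable, so FOLLOW(D) ⊇ FOLLOW(B) = {$, else, num}; in B->D D (occurrence 2), the suffix after D is empty, so FOLLOW(D) ⊇ FOLLOW(B) = {$, else, num}; in B->D K D (occurrence 1), D is followed by K D with FIRST {num}; in B->D K D (occurrence 2), the suffix after D is empty, so FOLLOW(D) ⊇ FOLLOW(B) = {$, else, num}; in D->else B D, the suffix after D is empty (adds nothing new); in F->else D B, D is followed by B with FIRST {λ, else, num}; in F->else D B, the suffix after D is nullable, so FOLLOW(D) ⊇ FOLLOW(F) = {$, else, num}. Thus FOLLOW(D) = {$, else, num}.
FOLLOW(K): in B->D K D, K is followed by D with FIRST {λ, else, num}; in B->D K D, the suffix after K is nullable, so FOLLOW(K) ⊇ FOLLOW(B) = {$, else, num}. Thus FOLLOW(K) = {$, else, num}.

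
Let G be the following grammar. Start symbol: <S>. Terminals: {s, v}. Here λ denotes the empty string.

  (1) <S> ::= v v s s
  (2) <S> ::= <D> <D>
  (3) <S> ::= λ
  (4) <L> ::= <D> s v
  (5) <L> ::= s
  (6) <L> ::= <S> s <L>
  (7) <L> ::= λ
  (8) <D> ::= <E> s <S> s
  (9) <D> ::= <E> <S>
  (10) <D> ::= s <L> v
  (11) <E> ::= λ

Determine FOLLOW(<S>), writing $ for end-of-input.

FIRST(<E>) = {λ}
FIRST(<S>) = {λ, s, v}  (via <D> <D>)
FIRST(<D>) = {λ, s, v}  (via <E> s <S> s, <E> <S>)
FIRST(<L>) = {λ, s, v}  (via <D> s v, <S> s <L>)
FOLLOW(<S>) includes $ since <S> is the start symbol.
FOLLOW(<L>): in <L>::=<S> s <L>, the suffix after <L> is empty (adds nothing new); in <D>::=s <L> v, <L> is followed by v with FIRST {v}. Thus FOLLOW(<L>) = {v}.
FOLLOW(<S>): in <L>::=<S> s <L>, <S> is followed by s <L> with FIRST {s}; in <D>::=<E> s <S> s, <S> is followed by s with FIRST {s}; in <D>::=<E> <S>, the suffix after <S> is empty, so FOLLOW(<S>) ⊇ FOLLOW(<D>) = {$, s, v}. Thus FOLLOW(<S>) = {$, s, v}.
FOLLOW(<D>): in <S>::=<D> <D> (occurrence 1), <D> is followed by <D> with FIRST {λ, s, v}; in <S>::=<D> <D> (occurrence 1), the suffix after <D> is nullable, so FOLLOW(<D>) ⊇ FOLLOW(<S>) = {$, s, v}; in <S>::=<D> <D> (occurrence 2), the suffix after <D> is empty, so FOLLOW(<D>) ⊇ FOLLOW(<S>) = {$, s, v}; in <L>::=<D> s v, <D> is followed by s v with FIRST {s}. Thus FOLLOW(<D>) = {$, s, v}.
FOLLOW(<E>): in <D>::=<E> s <S> s, <E> is followed by s <S> s with FIRST {s}; in <D>::=<E> <S>, <E> is followed by <S> with FIRST {λ, s, v}; in <D>::=<E> <S>, the suffix after <E> is nullable, so FOLLOW(<E>) ⊇ FOLLOW(<D>) = {$, s, v}. Thus FOLLOW(<E>) = {$, s, v}.

{$, s, v}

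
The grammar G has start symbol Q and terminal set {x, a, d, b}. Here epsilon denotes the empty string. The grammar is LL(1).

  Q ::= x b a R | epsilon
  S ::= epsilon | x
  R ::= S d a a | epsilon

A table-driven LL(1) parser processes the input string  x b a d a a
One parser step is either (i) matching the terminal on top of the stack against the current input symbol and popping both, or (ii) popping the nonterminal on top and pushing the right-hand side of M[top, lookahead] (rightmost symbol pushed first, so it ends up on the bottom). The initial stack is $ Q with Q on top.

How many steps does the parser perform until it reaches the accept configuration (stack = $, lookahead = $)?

9

step 1: stack=$ Q  input=x b a d a a $  — expand Q ::= x b a R
step 2: stack=$ R a b x  input=x b a d a a $  — match x
step 3: stack=$ R a b  input=b a d a a $  — match b
step 4: stack=$ R a  input=a d a a $  — match a
step 5: stack=$ R  input=d a a $  — expand R ::= S d a a
step 6: stack=$ a a d S  input=d a a $  — expand S ::= epsilon
step 7: stack=$ a a d  input=d a a $  — match d
step 8: stack=$ a a  input=a a $  — match a
step 9: stack=$ a  input=a $  — match a
Accept reached after 9 steps.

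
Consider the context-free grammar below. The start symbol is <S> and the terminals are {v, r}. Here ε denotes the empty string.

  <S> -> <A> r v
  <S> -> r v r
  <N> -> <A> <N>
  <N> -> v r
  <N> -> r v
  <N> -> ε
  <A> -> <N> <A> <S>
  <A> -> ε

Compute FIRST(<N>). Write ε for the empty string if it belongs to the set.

FIRST(<S>) = {r, v}  (via <A> r v)
FIRST(<N>) = {ε, r, v}  (via <A> <N>)
FIRST(<A>) = {ε, r, v}  (via <N> <A> <S>)

{ε, r, v}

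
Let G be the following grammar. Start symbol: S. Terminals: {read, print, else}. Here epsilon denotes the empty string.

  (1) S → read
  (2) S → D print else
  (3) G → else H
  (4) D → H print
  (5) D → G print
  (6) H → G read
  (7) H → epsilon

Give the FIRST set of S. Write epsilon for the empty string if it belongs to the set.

FIRST(G) = {else}
FIRST(H) = {epsilon, else}  (via G read)
FIRST(D) = {else, print}  (via H print, G print)
FIRST(S) = {else, print, read}  (via D print else)

{else, print, read}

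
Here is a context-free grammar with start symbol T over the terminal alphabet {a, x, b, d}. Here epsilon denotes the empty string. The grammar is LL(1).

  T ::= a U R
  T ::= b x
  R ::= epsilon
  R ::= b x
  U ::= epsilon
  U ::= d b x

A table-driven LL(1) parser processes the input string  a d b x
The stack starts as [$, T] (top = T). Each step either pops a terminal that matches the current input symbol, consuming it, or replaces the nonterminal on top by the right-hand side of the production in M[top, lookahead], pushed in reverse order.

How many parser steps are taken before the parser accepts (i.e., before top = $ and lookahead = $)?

7

step 1: stack=$ T  input=a d b x $  — expand T ::= a U R
step 2: stack=$ R U a  input=a d b x $  — match a
step 3: stack=$ R U  input=d b x $  — expand U ::= d b x
step 4: stack=$ R x b d  input=d b x $  — match d
step 5: stack=$ R x b  input=b x $  — match b
step 6: stack=$ R x  input=x $  — match x
step 7: stack=$ R  input=$  — expand R ::= epsilon
Accept reached after 7 steps.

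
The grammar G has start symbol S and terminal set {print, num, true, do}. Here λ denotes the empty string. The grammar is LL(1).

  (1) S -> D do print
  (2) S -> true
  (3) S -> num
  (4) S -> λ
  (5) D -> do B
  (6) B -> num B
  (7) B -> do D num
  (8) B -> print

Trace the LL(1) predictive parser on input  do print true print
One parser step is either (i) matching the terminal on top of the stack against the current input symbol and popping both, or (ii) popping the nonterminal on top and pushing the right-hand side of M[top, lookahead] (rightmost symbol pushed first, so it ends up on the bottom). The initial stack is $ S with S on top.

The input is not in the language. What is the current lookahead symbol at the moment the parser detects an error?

     Stack             Input                  Action
  1  $ S               do print true print $  expand S -> D do print
  2  $ print do D      do print true print $  expand D -> do B
  3  $ print do B do   do print true print $  match do
  4  $ print do B      print true print $     expand B -> print
  5  $ print do print  print true print $     match print
  6  $ print do        true print $           error: top is terminal do but lookahead is true

true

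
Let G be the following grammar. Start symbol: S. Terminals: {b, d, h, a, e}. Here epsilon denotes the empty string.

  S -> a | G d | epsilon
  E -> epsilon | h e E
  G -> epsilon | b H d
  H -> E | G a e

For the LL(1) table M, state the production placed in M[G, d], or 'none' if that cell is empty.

FIRST(E): from E->epsilon we get {epsilon}; from E->h e E we get {h}. So FIRST(E) = {epsilon, h}.
FIRST(G): from G->epsilon we get {epsilon}; from G->b H d we get {b}. So FIRST(G) = {epsilon, b}.
FIRST(S): from S->a we get {a}; from S->G d we get {b, d}; from S->epsilon we get {epsilon}. So FIRST(S) = {epsilon, a, b, d}.
FIRST(H): from H->E we get {epsilon, h}; from H->G a e we get {a, b}. So FIRST(H) = {epsilon, a, b, h}.
FOLLOW(S) includes $ since S is the start symbol.
FOLLOW(G): in S->G d, G is followed by d with FIRST {d}; in H->G a e, G is followed by a e with FIRST {a}. Thus FOLLOW(G) = {a, d}.
For G -> epsilon: FIRST(epsilon) = {epsilon}, so it goes in M[G, t] for t ∈ {}; since epsilon ∈ FIRST, also for every t ∈ FOLLOW(G) = {a, d}.
For G -> b H d: FIRST(b H d) = {b}, so it goes in M[G, t] for t ∈ {b}.

G -> epsilon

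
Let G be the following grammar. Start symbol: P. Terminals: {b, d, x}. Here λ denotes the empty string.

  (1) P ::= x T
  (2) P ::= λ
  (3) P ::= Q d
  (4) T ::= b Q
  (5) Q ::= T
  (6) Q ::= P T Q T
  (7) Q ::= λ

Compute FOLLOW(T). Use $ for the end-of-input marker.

FIRST(T): from T::=b Q we get {b}. So FIRST(T) = {b}.
FIRST(P): from P::=x T we get {x}; from P::=λ we get {λ}; from P::=Q d we get {b, d, x}. So FIRST(P) = {λ, b, d, x}.
FIRST(Q): from Q::=T we get {b}; from Q::=P T Q T we get {b, d, x}; from Q::=λ we get {λ}. So FIRST(Q) = {λ, b, d, x}.
FOLLOW(P) includes $ since P is the start symbol.
FOLLOW(P): in Q::=P T Q T, P is followed by T Q T with FIRST {b}. Thus FOLLOW(P) = {$, b}.
FOLLOW(T): in P::=x T, the suffix after T is empty, so FOLLOW(T) ⊇ FOLLOW(P) = {$, b}; in Q::=T, the suffix after T is empty, so FOLLOW(T) ⊇ FOLLOW(Q) = {$, b, d, x}; in Q::=P T Q T (occurrence 1), T is followed by Q T with FIRST {b, d, x}; in Q::=P T Q T (occurrence 2), the suffix after T is empty, so FOLLOW(T) ⊇ FOLLOW(Q) = {$, b, d, x}. Thus FOLLOW(T) = {$, b, d, x}.
FOLLOW(Q): in P::=Q d, Q is followed by d with FIRST {d}; in T::=b Q, the suffix after Q is empty, so FOLLOW(Q) ⊇ FOLLOW(T) = {$, b, d, x}; in Q::=P T Q T, Q is followed by T with FIRST {b}. Thus FOLLOW(Q) = {$, b, d, x}.

{$, b, d, x}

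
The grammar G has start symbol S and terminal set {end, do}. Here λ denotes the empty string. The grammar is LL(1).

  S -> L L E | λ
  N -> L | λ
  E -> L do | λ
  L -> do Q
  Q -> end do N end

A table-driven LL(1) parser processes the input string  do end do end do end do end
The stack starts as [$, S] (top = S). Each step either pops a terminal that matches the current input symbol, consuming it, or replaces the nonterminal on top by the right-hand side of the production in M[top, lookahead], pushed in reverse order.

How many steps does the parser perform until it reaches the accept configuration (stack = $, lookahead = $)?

      Stack               Input                          Action
   1  $ S                 do end do end do end do end $  expand S -> L L E
   2  $ E L L             do end do end do end do end $  expand L -> do Q
   3  $ E L Q do          do end do end do end do end $  match do
   4  $ E L Q             end do end do end do end $     expand Q -> end do N end
   5  $ E L end N do end  end do end do end do end $     match end
   6  $ E L end N do      do end do end do end $         match do
   7  $ E L end N         end do end do end $            expand N -> λ
   8  $ E L end           end do end do end $            match end
   9  $ E L               do end do end $                expand L -> do Q
  10  $ E Q do            do end do end $                match do
  11  $ E Q               end do end $                   expand Q -> end do N end
  12  $ E end N do end    end do end $                   match end
  13  $ E end N do        do end $                       match do
  14  $ E end N           end $                          expand N -> λ
  15  $ E end             end $                          match end
  16  $ E                 $                              expand E -> λ
Accept reached after 16 steps.

16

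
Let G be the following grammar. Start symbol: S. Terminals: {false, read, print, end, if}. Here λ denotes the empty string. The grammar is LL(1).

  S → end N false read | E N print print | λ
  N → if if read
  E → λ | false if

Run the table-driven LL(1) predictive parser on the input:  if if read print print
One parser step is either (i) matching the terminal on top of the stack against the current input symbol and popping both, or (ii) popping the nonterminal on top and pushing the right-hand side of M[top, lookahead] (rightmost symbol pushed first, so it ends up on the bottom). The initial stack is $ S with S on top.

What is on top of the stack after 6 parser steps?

print

     Stack                     Input                     Action
  1  $ S                       if if read print print $  expand S → E N print print
  2  $ print print N E         if if read print print $  expand E → λ
  3  $ print print N           if if read print print $  expand N → if if read
  4  $ print print read if if  if if read print print $  match if
  5  $ print print read if     if read print print $     match if
  6  $ print print read        read print print $        match read
Stack after step 6: $ print print (top = print).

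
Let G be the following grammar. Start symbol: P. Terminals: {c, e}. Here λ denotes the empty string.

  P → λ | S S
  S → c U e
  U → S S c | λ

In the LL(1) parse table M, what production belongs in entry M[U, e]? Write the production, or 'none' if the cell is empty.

FIRST(S) = {c}
FIRST(P) = {λ, c}  (via S S)
FIRST(U) = {λ, c}  (via S S c)
FOLLOW(P) includes $ since P is the start symbol.
FOLLOW(U): in S→c U e, U is followed by e with FIRST {e}. Thus FOLLOW(U) = {e}.
For U → S S c: FIRST(S S c) = {c}, so it goes in M[U, t] for t ∈ {c}.
For U → λ: FIRST(λ) = {λ}, so it goes in M[U, t] for t ∈ {}; since λ ∈ FIRST, also for every t ∈ FOLLOW(U) = {e}.

U → λ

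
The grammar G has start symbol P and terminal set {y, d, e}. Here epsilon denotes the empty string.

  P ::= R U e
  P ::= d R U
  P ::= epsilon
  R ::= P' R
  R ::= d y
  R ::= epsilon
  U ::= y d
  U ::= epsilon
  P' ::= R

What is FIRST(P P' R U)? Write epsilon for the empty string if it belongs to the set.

FIRST(U): from U::=y d we get {y}; from U::=epsilon we get {epsilon}. So FIRST(U) = {epsilon, y}.
FIRST(P): from P::=R U e we get {d, e, y}; from P::=d R U we get {d}; from P::=epsilon we get {epsilon}. So FIRST(P) = {epsilon, d, e, y}.
FIRST(R): from R::=P' R we get {epsilon, d}; from R::=d y we get {d}; from R::=epsilon we get {epsilon}. So FIRST(R) = {epsilon, d}.
FIRST(P'): from P'::=R we get {epsilon, d}. So FIRST(P') = {epsilon, d}.
FIRST(P P' R U): take FIRST of each symbol in turn, carrying on past any symbol whose FIRST contains epsilon; result {epsilon, d, e, y}.

{epsilon, d, e, y}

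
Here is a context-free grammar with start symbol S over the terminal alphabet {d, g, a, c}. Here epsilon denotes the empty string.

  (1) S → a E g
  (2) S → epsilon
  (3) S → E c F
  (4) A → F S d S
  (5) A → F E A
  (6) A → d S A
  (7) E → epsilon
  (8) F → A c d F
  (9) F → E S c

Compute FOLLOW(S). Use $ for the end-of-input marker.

{$, a, c, d}

FIRST(E): from E→epsilon we get {epsilon}. So FIRST(E) = {epsilon}.
FIRST(S): from S→a E g we get {a}; from S→epsilon we get {epsilon}; from S→E c F we get {c}. So FIRST(S) = {epsilon, a, c}.
FIRST(A): from A→F S d S we get {a, c, d}; from A→F E A we get {a, c, d}; from A→d S A we get {d}. So FIRST(A) = {a, c, d}.
FIRST(F): from F→A c d F we get {a, c, d}; from F→E S c we get {a, c}. So FIRST(F) = {a, c, d}.
FOLLOW(S) includes $ since S is the start symbol.
FOLLOW(A): in A→F E A, the suffix after A is empty (adds nothing new); in A→d S A, the suffix after A is empty (adds nothing new); in F→A c d F, A is followed by c d F with FIRST {c}. Thus FOLLOW(A) = {c}.
FOLLOW(S): in A→F S d S (occurrence 1), S is followed by d S with FIRST {d}; in A→F S d S (occurrence 2), the suffix after S is empty, so FOLLOW(S) ⊇ FOLLOW(A) = {c}; in A→d S A, S is followed by A with FIRST {a, c, d}; in F→E S c, S is followed by c with FIRST {c}. Thus FOLLOW(S) = {$, a, c, d}.
FOLLOW(E): in S→a E g, E is followed by g with FIRST {g}; in S→E c F, E is followed by c F with FIRST {c}; in A→F E A, E is followed by A with FIRST {a, c, d}; in F→E S c, E is followed by S c with FIRST {a, c}. Thus FOLLOW(E) = {a, c, d, g}.
FOLLOW(F): in S→E c F, the suffix after F is empty, so FOLLOW(F) ⊇ FOLLOW(S) = {$, a, c, d}; in A→F S d S, F is followed by S d S with FIRST {a, c, d}; in A→F E A, F is followed by E A with FIRST {a, c, d}; in F→A c d F, the suffix after F is empty (adds nothing new). Thus FOLLOW(F) = {$, a, c, d}.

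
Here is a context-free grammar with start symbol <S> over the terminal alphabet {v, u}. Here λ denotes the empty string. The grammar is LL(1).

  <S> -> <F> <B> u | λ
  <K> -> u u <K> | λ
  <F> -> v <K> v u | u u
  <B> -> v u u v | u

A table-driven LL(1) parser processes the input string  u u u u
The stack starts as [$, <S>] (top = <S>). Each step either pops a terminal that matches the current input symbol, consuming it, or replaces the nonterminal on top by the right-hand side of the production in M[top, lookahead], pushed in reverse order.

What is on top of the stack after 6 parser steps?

     Stack        Input      Action
  1  $ <S>        u u u u $  expand <S> -> <F> <B> u
  2  $ u <B> <F>  u u u u $  expand <F> -> u u
  3  $ u <B> u u  u u u u $  match u
  4  $ u <B> u    u u u $    match u
  5  $ u <B>      u u $      expand <B> -> u
  6  $ u u        u u $      match u
Stack after step 6: $ u (top = u).

u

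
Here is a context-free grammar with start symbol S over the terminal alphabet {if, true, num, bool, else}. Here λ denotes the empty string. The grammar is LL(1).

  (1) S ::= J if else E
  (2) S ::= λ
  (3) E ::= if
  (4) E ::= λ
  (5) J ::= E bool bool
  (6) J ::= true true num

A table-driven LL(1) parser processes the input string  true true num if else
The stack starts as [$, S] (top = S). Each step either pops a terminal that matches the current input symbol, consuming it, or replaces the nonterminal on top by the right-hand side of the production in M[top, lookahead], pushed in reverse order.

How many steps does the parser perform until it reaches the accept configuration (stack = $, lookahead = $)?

step 1: stack=$ S  input=true true num if else $  — expand S ::= J if else E
step 2: stack=$ E else if J  input=true true num if else $  — expand J ::= true true num
step 3: stack=$ E else if num true true  input=true true num if else $  — match true
step 4: stack=$ E else if num true  input=true num if else $  — match true
step 5: stack=$ E else if num  input=num if else $  — match num
step 6: stack=$ E else if  input=if else $  — match if
step 7: stack=$ E else  input=else $  — match else
step 8: stack=$ E  input=$  — expand E ::= λ
Accept reached after 8 steps.

8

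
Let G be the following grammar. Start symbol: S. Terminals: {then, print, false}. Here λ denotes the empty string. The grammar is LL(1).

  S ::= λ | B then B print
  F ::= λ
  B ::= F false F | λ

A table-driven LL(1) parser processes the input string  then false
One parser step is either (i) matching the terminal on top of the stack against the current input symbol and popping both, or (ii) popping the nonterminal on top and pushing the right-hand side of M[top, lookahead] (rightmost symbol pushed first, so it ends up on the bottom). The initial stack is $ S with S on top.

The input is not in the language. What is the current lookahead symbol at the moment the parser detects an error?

$

     Stack              Input         Action
  1  $ S                then false $  expand S ::= B then B print
  2  $ print B then B   then false $  expand B ::= λ
  3  $ print B then     then false $  match then
  4  $ print B          false $       expand B ::= F false F
  5  $ print F false F  false $       expand F ::= λ
  6  $ print F false    false $       match false
  7  $ print F          $             error: M[F, $] is empty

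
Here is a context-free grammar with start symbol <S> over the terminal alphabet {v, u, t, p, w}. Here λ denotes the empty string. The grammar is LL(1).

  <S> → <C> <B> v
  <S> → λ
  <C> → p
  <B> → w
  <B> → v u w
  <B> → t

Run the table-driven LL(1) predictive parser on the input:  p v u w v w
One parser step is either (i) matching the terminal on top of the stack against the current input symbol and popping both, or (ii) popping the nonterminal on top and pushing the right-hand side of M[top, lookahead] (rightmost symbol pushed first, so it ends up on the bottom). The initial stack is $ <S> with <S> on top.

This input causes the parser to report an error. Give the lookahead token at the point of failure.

     Stack        Input          Action
  1  $ <S>        p v u w v w $  expand <S> → <C> <B> v
  2  $ v <B> <C>  p v u w v w $  expand <C> → p
  3  $ v <B> p    p v u w v w $  match p
  4  $ v <B>      v u w v w $    expand <B> → v u w
  5  $ v w u v    v u w v w $    match v
  6  $ v w u      u w v w $      match u
  7  $ v w        w v w $        match w
  8  $ v          v w $          match v
  9  $            w $            error: stack empty but input remains

w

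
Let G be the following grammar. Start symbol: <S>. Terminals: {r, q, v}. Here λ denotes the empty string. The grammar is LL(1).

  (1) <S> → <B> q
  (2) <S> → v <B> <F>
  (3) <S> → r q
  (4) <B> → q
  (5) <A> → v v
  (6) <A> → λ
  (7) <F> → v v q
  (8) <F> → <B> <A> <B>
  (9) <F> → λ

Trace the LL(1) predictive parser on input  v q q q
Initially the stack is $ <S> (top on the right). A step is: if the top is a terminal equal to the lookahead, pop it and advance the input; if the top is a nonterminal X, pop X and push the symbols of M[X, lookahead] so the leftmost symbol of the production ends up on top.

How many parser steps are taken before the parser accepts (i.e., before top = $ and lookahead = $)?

10

      Stack          Input      Action
   1  $ <S>          v q q q $  expand <S> → v <B> <F>
   2  $ <F> <B> v    v q q q $  match v
   3  $ <F> <B>      q q q $    expand <B> → q
   4  $ <F> q        q q q $    match q
   5  $ <F>          q q $      expand <F> → <B> <A> <B>
   6  $ <B> <A> <B>  q q $      expand <B> → q
   7  $ <B> <A> q    q q $      match q
   8  $ <B> <A>      q $        expand <A> → λ
   9  $ <B>          q $        expand <B> → q
  10  $ q            q $        match q
Accept reached after 10 steps.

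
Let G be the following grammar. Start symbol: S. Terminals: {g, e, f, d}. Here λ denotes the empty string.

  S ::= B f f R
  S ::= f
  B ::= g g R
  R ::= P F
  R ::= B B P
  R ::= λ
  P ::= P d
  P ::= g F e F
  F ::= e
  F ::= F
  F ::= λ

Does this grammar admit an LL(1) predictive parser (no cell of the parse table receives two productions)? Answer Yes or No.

FIRST(S) = {f, g}
FIRST(B) = {g}
FIRST(R) = {λ, g}
FIRST(P) = {g}
FIRST(F) = {λ, e}
FOLLOW(S) = {$}
FOLLOW(B) = {f, g}
FOLLOW(R) = {$, f, g}
FOLLOW(P) = {$, d, e, f, g}
FOLLOW(F) = {$, d, e, f, g}
Cell M[F, $] receives both F ::= F and F ::= λ — the grammar is not LL(1).

No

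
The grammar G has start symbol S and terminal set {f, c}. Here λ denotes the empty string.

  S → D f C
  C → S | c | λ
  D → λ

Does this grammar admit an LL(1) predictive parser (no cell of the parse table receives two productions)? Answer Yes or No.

Yes

FIRST(S) = {f}
FIRST(C) = {λ, c, f}
FIRST(D) = {λ}
FOLLOW(S) = {$}
FOLLOW(C) = {$}
FOLLOW(D) = {f}
Each cell of M receives at most one production.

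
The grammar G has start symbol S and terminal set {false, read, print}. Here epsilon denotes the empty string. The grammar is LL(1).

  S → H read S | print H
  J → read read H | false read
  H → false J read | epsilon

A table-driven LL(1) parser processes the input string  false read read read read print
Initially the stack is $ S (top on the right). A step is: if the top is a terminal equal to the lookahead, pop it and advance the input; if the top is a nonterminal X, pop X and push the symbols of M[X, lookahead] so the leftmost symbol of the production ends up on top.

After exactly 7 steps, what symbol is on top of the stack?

     Stack                      Input                              Action
  1  $ S                        false read read read read print $  expand S → H read S
  2  $ S read H                 false read read read read print $  expand H → false J read
  3  $ S read read J false      false read read read read print $  match false
  4  $ S read read J            read read read read print $        expand J → read read H
  5  $ S read read H read read  read read read read print $        match read
  6  $ S read read H read       read read read print $             match read
  7  $ S read read H            read read print $                  expand H → epsilon
Stack after step 7: $ S read read (top = read).

read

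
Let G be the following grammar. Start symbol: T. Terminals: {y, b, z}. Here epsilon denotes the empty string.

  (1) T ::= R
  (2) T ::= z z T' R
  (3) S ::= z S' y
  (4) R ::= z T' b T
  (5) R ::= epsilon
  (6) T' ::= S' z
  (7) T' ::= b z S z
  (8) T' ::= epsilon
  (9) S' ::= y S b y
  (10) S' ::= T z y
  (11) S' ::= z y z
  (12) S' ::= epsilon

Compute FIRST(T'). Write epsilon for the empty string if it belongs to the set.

{epsilon, b, y, z}

FIRST(S) = {z}
FIRST(R) = {epsilon, z}
FIRST(T) = {epsilon, z}  (via R)
FIRST(S') = {epsilon, y, z}  (via T z y)
FIRST(T') = {epsilon, b, y, z}  (via S' z)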